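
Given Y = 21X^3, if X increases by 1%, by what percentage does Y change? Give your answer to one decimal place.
3.0%

For Y = 21X^3:
If X → X(1 + 0.01)
Then Y → Y · (1 + 0.01)^3
     ≈ Y · 1.0303

Percentage change = ((1 + 0.01)^3 − 1) × 100% ≈ 3.0%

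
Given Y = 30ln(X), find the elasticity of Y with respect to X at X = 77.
Elasticity = 1/ln(77) ≈ 0.2302

Elasticity = (dY/dX) · (X/Y)

dY/dX = 30/X
At X = 77: dY/dX = 30/77, Y = 30·ln(77)

Elasticity = (30/77) · (77 / (30·ln(77))) = 1/ln(77) ≈ 0.2302

Interpretation: for a small percentage change in X, the percentage change in Y is approximately 0.23 times as large.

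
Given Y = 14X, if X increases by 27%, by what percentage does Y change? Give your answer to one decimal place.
27.0%

For Y = 14X:
If X → X(1 + 0.27)
Then Y → Y · (1 + 0.27)^1
     = Y · 1.2700

Percentage change = ((1 + 0.27)^1 − 1) × 100% = 27.0%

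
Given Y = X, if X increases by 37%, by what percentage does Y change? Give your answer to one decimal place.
37.0%

For Y = X:
If X → X(1 + 0.37)
Then Y → Y · (1 + 0.37)^1
     = Y · 1.3700

Percentage change = ((1 + 0.37)^1 − 1) × 100% = 37.0%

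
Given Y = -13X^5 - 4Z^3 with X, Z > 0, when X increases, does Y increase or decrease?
Y decreases

Taking the partial derivative:
∂Y/∂X = -65X^4

∂Y/∂X = -65X^4 < 0 (assuming positive values)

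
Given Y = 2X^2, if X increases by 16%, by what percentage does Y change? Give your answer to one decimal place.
34.6%

For Y = 2X^2:
If X → X(1 + 0.16)
Then Y → Y · (1 + 0.16)^2
     = Y · 1.3456

Percentage change = ((1 + 0.16)^2 − 1) × 100% ≈ 34.6%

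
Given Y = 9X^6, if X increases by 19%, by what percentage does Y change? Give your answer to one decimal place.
184.0%

For Y = 9X^6:
If X → X(1 + 0.19)
Then Y → Y · (1 + 0.19)^6
     ≈ Y · 2.8398

Percentage change = ((1 + 0.19)^6 − 1) × 100% ≈ 184.0%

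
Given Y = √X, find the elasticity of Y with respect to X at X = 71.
Elasticity = 1/2

Elasticity = (dY/dX) · (X/Y)

dY/dX = 1/(2·√X)
At X = 71: dY/dX = √71/142, Y = √71

Elasticity = (√71/142) · (71 / (√71)) = 1/2

Interpretation: for a small percentage change in X, the percentage change in Y is approximately 0.50 times as large.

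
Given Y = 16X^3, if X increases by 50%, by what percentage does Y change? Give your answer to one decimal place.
237.5%

For Y = 16X^3:
If X → X(1 + 0.5)
Then Y → Y · (1 + 0.5)^3
     = Y · 3.3750

Percentage change = ((1 + 0.5)^3 − 1) × 100% = 237.5%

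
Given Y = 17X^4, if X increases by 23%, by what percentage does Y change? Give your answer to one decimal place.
128.9%

For Y = 17X^4:
If X → X(1 + 0.23)
Then Y → Y · (1 + 0.23)^4
     ≈ Y · 2.2889

Percentage change = ((1 + 0.23)^4 − 1) × 100% ≈ 128.9%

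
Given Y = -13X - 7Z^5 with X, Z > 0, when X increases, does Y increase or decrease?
Y decreases

Taking the partial derivative:
∂Y/∂X = -13

∂Y/∂X = -13 < 0 (assuming positive values)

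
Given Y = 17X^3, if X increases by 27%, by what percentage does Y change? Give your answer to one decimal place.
104.8%

For Y = 17X^3:
If X → X(1 + 0.27)
Then Y → Y · (1 + 0.27)^3
     ≈ Y · 2.0484

Percentage change = ((1 + 0.27)^3 − 1) × 100% ≈ 104.8%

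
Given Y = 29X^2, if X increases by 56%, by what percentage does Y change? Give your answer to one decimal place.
143.4%

For Y = 29X^2:
If X → X(1 + 0.56)
Then Y → Y · (1 + 0.56)^2
     = Y · 2.4336

Percentage change = ((1 + 0.56)^2 − 1) × 100% ≈ 143.4%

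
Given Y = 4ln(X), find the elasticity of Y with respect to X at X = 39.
Elasticity = 1/ln(39) ≈ 0.2730

Elasticity = (dY/dX) · (X/Y)

dY/dX = 4/X
At X = 39: dY/dX = 4/39, Y = 4·ln(39)

Elasticity = (4/39) · (39 / (4·ln(39))) = 1/ln(39) ≈ 0.2730

Interpretation: for a small percentage change in X, the percentage change in Y is approximately 0.27 times as large.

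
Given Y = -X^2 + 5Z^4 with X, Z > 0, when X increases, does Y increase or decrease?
Y decreases

Taking the partial derivative:
∂Y/∂X = -2X

∂Y/∂X = -2X < 0 (assuming positive values)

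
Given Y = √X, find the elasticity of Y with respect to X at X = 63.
Elasticity = 1/2

Elasticity = (dY/dX) · (X/Y)

dY/dX = 1/(2·√X)
At X = 63: dY/dX = √7/42, Y = 3·√7

Elasticity = (√7/42) · (63 / (3·√7)) = 1/2

Interpretation: for a small percentage change in X, the percentage change in Y is approximately 0.50 times as large.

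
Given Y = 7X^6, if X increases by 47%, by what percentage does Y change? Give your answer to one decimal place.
909.0%

For Y = 7X^6:
If X → X(1 + 0.47)
Then Y → Y · (1 + 0.47)^6
     ≈ Y · 10.0903

Percentage change = ((1 + 0.47)^6 − 1) × 100% ≈ 909.0%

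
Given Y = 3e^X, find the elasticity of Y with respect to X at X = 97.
Elasticity = 97

Elasticity = (dY/dX) · (X/Y)

dY/dX = 3·e^X
At X = 97: dY/dX = 3·e^97, Y = 3·e^97

Elasticity = (3·e^97) · (97 / (3·e^97)) = 97

Interpretation: for a small percentage change in X, the percentage change in Y is approximately 97.00 times as large.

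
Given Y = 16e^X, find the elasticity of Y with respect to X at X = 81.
Elasticity = 81

Elasticity = (dY/dX) · (X/Y)

dY/dX = 16·e^X
At X = 81: dY/dX = 16·e^81, Y = 16·e^81

Elasticity = (16·e^81) · (81 / (16·e^81)) = 81

Interpretation: for a small percentage change in X, the percentage change in Y is approximately 81.00 times as large.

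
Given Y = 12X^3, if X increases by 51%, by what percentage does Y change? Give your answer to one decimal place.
244.3%

For Y = 12X^3:
If X → X(1 + 0.51)
Then Y → Y · (1 + 0.51)^3
     ≈ Y · 3.4430

Percentage change = ((1 + 0.51)^3 − 1) × 100% ≈ 244.3%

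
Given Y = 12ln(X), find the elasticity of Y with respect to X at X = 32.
Elasticity = 1/ln(32) ≈ 0.2885

Elasticity = (dY/dX) · (X/Y)

dY/dX = 12/X
At X = 32: dY/dX = 3/8, Y = 12·ln(32)

Elasticity = (3/8) · (32 / (12·ln(32))) = 1/ln(32) ≈ 0.2885

Interpretation: for a small percentage change in X, the percentage change in Y is approximately 0.29 times as large.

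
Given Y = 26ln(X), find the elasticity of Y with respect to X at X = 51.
Elasticity = 1/ln(51) ≈ 0.2543

Elasticity = (dY/dX) · (X/Y)

dY/dX = 26/X
At X = 51: dY/dX = 26/51, Y = 26·ln(51)

Elasticity = (26/51) · (51 / (26·ln(51))) = 1/ln(51) ≈ 0.2543

Interpretation: for a small percentage change in X, the percentage change in Y is approximately 0.25 times as large.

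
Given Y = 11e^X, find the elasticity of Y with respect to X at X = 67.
Elasticity = 67

Elasticity = (dY/dX) · (X/Y)

dY/dX = 11·e^X
At X = 67: dY/dX = 11·e^67, Y = 11·e^67

Elasticity = (11·e^67) · (67 / (11·e^67)) = 67

Interpretation: for a small percentage change in X, the percentage change in Y is approximately 67.00 times as large.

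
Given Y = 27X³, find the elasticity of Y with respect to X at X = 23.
Elasticity = 3

Elasticity = (dY/dX) · (X/Y)

dY/dX = 81·X²
At X = 23: dY/dX = 42849, Y = 328509

Elasticity = 42849 · (23 / 328509) = 3

Interpretation: for a small percentage change in X, the percentage change in Y is approximately 3.00 times as large.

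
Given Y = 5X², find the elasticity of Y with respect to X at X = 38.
Elasticity = 2

Elasticity = (dY/dX) · (X/Y)

dY/dX = 10·X
At X = 38: dY/dX = 380, Y = 7220

Elasticity = 380 · (38 / 7220) = 2

Interpretation: for a small percentage change in X, the percentage change in Y is approximately 2.00 times as large.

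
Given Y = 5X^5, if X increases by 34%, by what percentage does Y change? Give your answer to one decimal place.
332.0%

For Y = 5X^5:
If X → X(1 + 0.34)
Then Y → Y · (1 + 0.34)^5
     ≈ Y · 4.3204

Percentage change = ((1 + 0.34)^5 − 1) × 100% ≈ 332.0%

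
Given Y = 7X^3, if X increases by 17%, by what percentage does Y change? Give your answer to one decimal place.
60.2%

For Y = 7X^3:
If X → X(1 + 0.17)
Then Y → Y · (1 + 0.17)^3
     ≈ Y · 1.6016

Percentage change = ((1 + 0.17)^3 − 1) × 100% ≈ 60.2%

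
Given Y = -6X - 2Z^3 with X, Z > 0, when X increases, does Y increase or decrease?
Y decreases

Taking the partial derivative:
∂Y/∂X = -6

∂Y/∂X = -6 < 0 (assuming positive values)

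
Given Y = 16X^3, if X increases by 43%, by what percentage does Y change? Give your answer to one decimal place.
192.4%

For Y = 16X^3:
If X → X(1 + 0.43)
Then Y → Y · (1 + 0.43)^3
     ≈ Y · 2.9242

Percentage change = ((1 + 0.43)^3 − 1) × 100% ≈ 192.4%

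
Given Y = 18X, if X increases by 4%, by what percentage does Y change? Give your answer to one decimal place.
4.0%

For Y = 18X:
If X → X(1 + 0.04)
Then Y → Y · (1 + 0.04)^1
     = Y · 1.0400

Percentage change = ((1 + 0.04)^1 − 1) × 100% = 4.0%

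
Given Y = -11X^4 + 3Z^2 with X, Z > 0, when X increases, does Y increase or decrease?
Y decreases

Taking the partial derivative:
∂Y/∂X = -44X^3

∂Y/∂X = -44X^3 < 0 (assuming positive values)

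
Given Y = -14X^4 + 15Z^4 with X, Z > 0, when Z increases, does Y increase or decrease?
Y increases

Taking the partial derivative:
∂Y/∂Z = 60Z^3

∂Y/∂Z = 60Z^3 > 0 (assuming positive values)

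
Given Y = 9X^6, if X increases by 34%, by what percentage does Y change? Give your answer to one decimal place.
478.9%

For Y = 9X^6:
If X → X(1 + 0.34)
Then Y → Y · (1 + 0.34)^6
     ≈ Y · 5.7893

Percentage change = ((1 + 0.34)^6 − 1) × 100% ≈ 478.9%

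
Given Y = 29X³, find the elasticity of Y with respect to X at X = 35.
Elasticity = 3

Elasticity = (dY/dX) · (X/Y)

dY/dX = 87·X²
At X = 35: dY/dX = 106575, Y = 1243375

Elasticity = 106575 · (35 / 1243375) = 3

Interpretation: for a small percentage change in X, the percentage change in Y is approximately 3.00 times as large.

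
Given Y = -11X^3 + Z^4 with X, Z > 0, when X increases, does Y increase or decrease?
Y decreases

Taking the partial derivative:
∂Y/∂X = -33X^2

∂Y/∂X = -33X^2 < 0 (assuming positive values)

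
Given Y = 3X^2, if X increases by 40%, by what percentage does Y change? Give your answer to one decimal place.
96.0%

For Y = 3X^2:
If X → X(1 + 0.4)
Then Y → Y · (1 + 0.4)^2
     = Y · 1.9600

Percentage change = ((1 + 0.4)^2 − 1) × 100% = 96.0%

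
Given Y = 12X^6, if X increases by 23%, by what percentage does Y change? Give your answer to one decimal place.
246.3%

For Y = 12X^6:
If X → X(1 + 0.23)
Then Y → Y · (1 + 0.23)^6
     ≈ Y · 3.4628

Percentage change = ((1 + 0.23)^6 − 1) × 100% ≈ 246.3%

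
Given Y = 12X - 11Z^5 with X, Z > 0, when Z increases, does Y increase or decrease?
Y decreases

Taking the partial derivative:
∂Y/∂Z = -55Z^4

∂Y/∂Z = -55Z^4 < 0 (assuming positive values)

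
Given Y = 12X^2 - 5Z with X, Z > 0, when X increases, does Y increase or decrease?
Y increases

Taking the partial derivative:
∂Y/∂X = 24X

∂Y/∂X = 24X > 0 (assuming positive values)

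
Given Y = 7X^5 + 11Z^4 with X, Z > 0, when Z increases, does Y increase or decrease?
Y increases

Taking the partial derivative:
∂Y/∂Z = 44Z^3

∂Y/∂Z = 44Z^3 > 0 (assuming positive values)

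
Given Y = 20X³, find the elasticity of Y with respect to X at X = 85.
Elasticity = 3

Elasticity = (dY/dX) · (X/Y)

dY/dX = 60·X²
At X = 85: dY/dX = 433500, Y = 12282500

Elasticity = 433500 · (85 / 12282500) = 3

Interpretation: for a small percentage change in X, the percentage change in Y is approximately 3.00 times as large.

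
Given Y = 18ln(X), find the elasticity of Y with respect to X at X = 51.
Elasticity = 1/ln(51) ≈ 0.2543

Elasticity = (dY/dX) · (X/Y)

dY/dX = 18/X
At X = 51: dY/dX = 6/17, Y = 18·ln(51)

Elasticity = (6/17) · (51 / (18·ln(51))) = 1/ln(51) ≈ 0.2543

Interpretation: for a small percentage change in X, the percentage change in Y is approximately 0.25 times as large.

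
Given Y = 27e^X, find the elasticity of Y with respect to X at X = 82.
Elasticity = 82

Elasticity = (dY/dX) · (X/Y)

dY/dX = 27·e^X
At X = 82: dY/dX = 27·e^82, Y = 27·e^82

Elasticity = (27·e^82) · (82 / (27·e^82)) = 82

Interpretation: for a small percentage change in X, the percentage change in Y is approximately 82.00 times as large.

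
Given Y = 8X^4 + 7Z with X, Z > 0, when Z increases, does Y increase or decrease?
Y increases

Taking the partial derivative:
∂Y/∂Z = 7

∂Y/∂Z = 7 > 0 (assuming positive values)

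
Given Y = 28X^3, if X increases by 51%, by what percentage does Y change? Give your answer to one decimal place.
244.3%

For Y = 28X^3:
If X → X(1 + 0.51)
Then Y → Y · (1 + 0.51)^3
     ≈ Y · 3.4430

Percentage change = ((1 + 0.51)^3 − 1) × 100% ≈ 244.3%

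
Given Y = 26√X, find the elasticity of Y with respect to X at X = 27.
Elasticity = 1/2

Elasticity = (dY/dX) · (X/Y)

dY/dX = 13/√X
At X = 27: dY/dX = 13·√3/9, Y = 78·√3

Elasticity = (13·√3/9) · (27 / (78·√3)) = 1/2

Interpretation: for a small percentage change in X, the percentage change in Y is approximately 0.50 times as large.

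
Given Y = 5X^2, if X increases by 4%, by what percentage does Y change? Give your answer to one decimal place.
8.2%

For Y = 5X^2:
If X → X(1 + 0.04)
Then Y → Y · (1 + 0.04)^2
     = Y · 1.0816

Percentage change = ((1 + 0.04)^2 − 1) × 100% ≈ 8.2%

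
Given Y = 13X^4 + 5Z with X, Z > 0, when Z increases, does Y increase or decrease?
Y increases

Taking the partial derivative:
∂Y/∂Z = 5

∂Y/∂Z = 5 > 0 (assuming positive values)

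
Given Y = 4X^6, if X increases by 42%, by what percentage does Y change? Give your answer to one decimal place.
719.8%

For Y = 4X^6:
If X → X(1 + 0.42)
Then Y → Y · (1 + 0.42)^6
     ≈ Y · 8.1984

Percentage change = ((1 + 0.42)^6 − 1) × 100% ≈ 719.8%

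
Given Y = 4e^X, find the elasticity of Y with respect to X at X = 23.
Elasticity = 23

Elasticity = (dY/dX) · (X/Y)

dY/dX = 4·e^X
At X = 23: dY/dX = 4·e^23, Y = 4·e^23

Elasticity = (4·e^23) · (23 / (4·e^23)) = 23

Interpretation: for a small percentage change in X, the percentage change in Y is approximately 23.00 times as large.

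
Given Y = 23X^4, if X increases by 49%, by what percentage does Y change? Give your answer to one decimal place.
392.9%

For Y = 23X^4:
If X → X(1 + 0.49)
Then Y → Y · (1 + 0.49)^4
     ≈ Y · 4.9288

Percentage change = ((1 + 0.49)^4 − 1) × 100% ≈ 392.9%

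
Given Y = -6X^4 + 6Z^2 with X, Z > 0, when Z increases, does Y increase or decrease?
Y increases

Taking the partial derivative:
∂Y/∂Z = 12Z

∂Y/∂Z = 12Z > 0 (assuming positive values)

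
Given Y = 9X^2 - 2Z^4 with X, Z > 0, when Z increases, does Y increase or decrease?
Y decreases

Taking the partial derivative:
∂Y/∂Z = -8Z^3

∂Y/∂Z = -8Z^3 < 0 (assuming positive values)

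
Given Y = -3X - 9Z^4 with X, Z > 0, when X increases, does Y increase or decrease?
Y decreases

Taking the partial derivative:
∂Y/∂X = -3

∂Y/∂X = -3 < 0 (assuming positive values)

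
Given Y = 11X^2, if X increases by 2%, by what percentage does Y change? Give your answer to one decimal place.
4.0%

For Y = 11X^2:
If X → X(1 + 0.02)
Then Y → Y · (1 + 0.02)^2
     = Y · 1.0404

Percentage change = ((1 + 0.02)^2 − 1) × 100% ≈ 4.0%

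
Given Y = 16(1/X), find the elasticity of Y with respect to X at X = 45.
Elasticity = -1

Elasticity = (dY/dX) · (X/Y)

dY/dX = -16/X²
At X = 45: dY/dX = -16/2025, Y = 16/45

Elasticity = (-16/2025) · (45 / (16/45)) = -1

Interpretation: for a small percentage change in X, the percentage change in Y is approximately -1.00 times as large.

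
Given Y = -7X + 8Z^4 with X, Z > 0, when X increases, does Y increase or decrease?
Y decreases

Taking the partial derivative:
∂Y/∂X = -7

∂Y/∂X = -7 < 0 (assuming positive values)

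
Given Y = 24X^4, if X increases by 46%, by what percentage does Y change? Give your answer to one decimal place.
354.4%

For Y = 24X^4:
If X → X(1 + 0.46)
Then Y → Y · (1 + 0.46)^4
     ≈ Y · 4.5437

Percentage change = ((1 + 0.46)^4 − 1) × 100% ≈ 354.4%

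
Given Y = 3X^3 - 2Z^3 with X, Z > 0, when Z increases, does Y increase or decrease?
Y decreases

Taking the partial derivative:
∂Y/∂Z = -6Z^2

∂Y/∂Z = -6Z^2 < 0 (assuming positive values)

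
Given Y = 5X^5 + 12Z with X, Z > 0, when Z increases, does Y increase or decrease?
Y increases

Taking the partial derivative:
∂Y/∂Z = 12

∂Y/∂Z = 12 > 0 (assuming positive values)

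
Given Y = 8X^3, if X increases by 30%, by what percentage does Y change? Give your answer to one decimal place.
119.7%

For Y = 8X^3:
If X → X(1 + 0.3)
Then Y → Y · (1 + 0.3)^3
     = Y · 2.1970

Percentage change = ((1 + 0.3)^3 − 1) × 100% = 119.7%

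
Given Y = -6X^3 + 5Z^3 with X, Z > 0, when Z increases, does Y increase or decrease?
Y increases

Taking the partial derivative:
∂Y/∂Z = 15Z^2

∂Y/∂Z = 15Z^2 > 0 (assuming positive values)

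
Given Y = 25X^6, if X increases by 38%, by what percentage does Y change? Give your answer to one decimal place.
590.7%

For Y = 25X^6:
If X → X(1 + 0.38)
Then Y → Y · (1 + 0.38)^6
     ≈ Y · 6.9068

Percentage change = ((1 + 0.38)^6 − 1) × 100% ≈ 590.7%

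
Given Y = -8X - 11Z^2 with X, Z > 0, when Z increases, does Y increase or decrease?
Y decreases

Taking the partial derivative:
∂Y/∂Z = -22Z

∂Y/∂Z = -22Z < 0 (assuming positive values)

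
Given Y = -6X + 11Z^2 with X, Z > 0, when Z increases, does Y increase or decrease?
Y increases

Taking the partial derivative:
∂Y/∂Z = 22Z

∂Y/∂Z = 22Z > 0 (assuming positive values)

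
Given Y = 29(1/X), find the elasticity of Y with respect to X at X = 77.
Elasticity = -1

Elasticity = (dY/dX) · (X/Y)

dY/dX = -29/X²
At X = 77: dY/dX = -29/5929, Y = 29/77

Elasticity = (-29/5929) · (77 / (29/77)) = -1

Interpretation: for a small percentage change in X, the percentage change in Y is approximately -1.00 times as large.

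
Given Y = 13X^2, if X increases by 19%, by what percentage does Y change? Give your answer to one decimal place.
41.6%

For Y = 13X^2:
If X → X(1 + 0.19)
Then Y → Y · (1 + 0.19)^2
     = Y · 1.4161

Percentage change = ((1 + 0.19)^2 − 1) × 100% ≈ 41.6%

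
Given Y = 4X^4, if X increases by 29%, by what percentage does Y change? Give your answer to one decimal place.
176.9%

For Y = 4X^4:
If X → X(1 + 0.29)
Then Y → Y · (1 + 0.29)^4
     ≈ Y · 2.7692

Percentage change = ((1 + 0.29)^4 − 1) × 100% ≈ 176.9%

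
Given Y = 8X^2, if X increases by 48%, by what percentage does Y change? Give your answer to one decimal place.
119.0%

For Y = 8X^2:
If X → X(1 + 0.48)
Then Y → Y · (1 + 0.48)^2
     = Y · 2.1904

Percentage change = ((1 + 0.48)^2 − 1) × 100% ≈ 119.0%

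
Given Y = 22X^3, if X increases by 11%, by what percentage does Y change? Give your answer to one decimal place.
36.8%

For Y = 22X^3:
If X → X(1 + 0.11)
Then Y → Y · (1 + 0.11)^3
     ≈ Y · 1.3676

Percentage change = ((1 + 0.11)^3 − 1) × 100% ≈ 36.8%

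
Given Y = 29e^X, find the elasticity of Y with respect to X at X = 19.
Elasticity = 19

Elasticity = (dY/dX) · (X/Y)

dY/dX = 29·e^X
At X = 19: dY/dX = 29·e^19, Y = 29·e^19

Elasticity = (29·e^19) · (19 / (29·e^19)) = 19

Interpretation: for a small percentage change in X, the percentage change in Y is approximately 19.00 times as large.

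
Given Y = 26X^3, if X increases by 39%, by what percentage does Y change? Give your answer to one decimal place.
168.6%

For Y = 26X^3:
If X → X(1 + 0.39)
Then Y → Y · (1 + 0.39)^3
     ≈ Y · 2.6856

Percentage change = ((1 + 0.39)^3 − 1) × 100% ≈ 168.6%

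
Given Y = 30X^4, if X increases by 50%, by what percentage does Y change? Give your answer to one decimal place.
406.3%

For Y = 30X^4:
If X → X(1 + 0.5)
Then Y → Y · (1 + 0.5)^4
     = Y · 5.0625

Percentage change = ((1 + 0.5)^4 − 1) × 100% ≈ 406.3%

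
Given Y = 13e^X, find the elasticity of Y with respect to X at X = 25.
Elasticity = 25

Elasticity = (dY/dX) · (X/Y)

dY/dX = 13·e^X
At X = 25: dY/dX = 13·e^25, Y = 13·e^25

Elasticity = (13·e^25) · (25 / (13·e^25)) = 25

Interpretation: for a small percentage change in X, the percentage change in Y is approximately 25.00 times as large.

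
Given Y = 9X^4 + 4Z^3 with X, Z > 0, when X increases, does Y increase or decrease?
Y increases

Taking the partial derivative:
∂Y/∂X = 36X^3

∂Y/∂X = 36X^3 > 0 (assuming positive values)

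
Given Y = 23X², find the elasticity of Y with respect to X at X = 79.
Elasticity = 2

Elasticity = (dY/dX) · (X/Y)

dY/dX = 46·X
At X = 79: dY/dX = 3634, Y = 143543

Elasticity = 3634 · (79 / 143543) = 2

Interpretation: for a small percentage change in X, the percentage change in Y is approximately 2.00 times as large.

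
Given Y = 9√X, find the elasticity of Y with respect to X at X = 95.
Elasticity = 1/2

Elasticity = (dY/dX) · (X/Y)

dY/dX = 9/(2·√X)
At X = 95: dY/dX = 9·√95/190, Y = 9·√95

Elasticity = (9·√95/190) · (95 / (9·√95)) = 1/2

Interpretation: for a small percentage change in X, the percentage change in Y is approximately 0.50 times as large.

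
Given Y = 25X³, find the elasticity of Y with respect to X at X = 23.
Elasticity = 3

Elasticity = (dY/dX) · (X/Y)

dY/dX = 75·X²
At X = 23: dY/dX = 39675, Y = 304175

Elasticity = 39675 · (23 / 304175) = 3

Interpretation: for a small percentage change in X, the percentage change in Y is approximately 3.00 times as large.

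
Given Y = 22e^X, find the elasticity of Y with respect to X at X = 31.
Elasticity = 31

Elasticity = (dY/dX) · (X/Y)

dY/dX = 22·e^X
At X = 31: dY/dX = 22·e^31, Y = 22·e^31

Elasticity = (22·e^31) · (31 / (22·e^31)) = 31

Interpretation: for a small percentage change in X, the percentage change in Y is approximately 31.00 times as large.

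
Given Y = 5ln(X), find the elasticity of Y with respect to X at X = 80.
Elasticity = 1/ln(80) ≈ 0.2282

Elasticity = (dY/dX) · (X/Y)

dY/dX = 5/X
At X = 80: dY/dX = 1/16, Y = 5·ln(80)

Elasticity = (1/16) · (80 / (5·ln(80))) = 1/ln(80) ≈ 0.2282

Interpretation: for a small percentage change in X, the percentage change in Y is approximately 0.23 times as large.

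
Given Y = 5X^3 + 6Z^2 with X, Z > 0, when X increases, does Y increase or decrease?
Y increases

Taking the partial derivative:
∂Y/∂X = 15X^2

∂Y/∂X = 15X^2 > 0 (assuming positive values)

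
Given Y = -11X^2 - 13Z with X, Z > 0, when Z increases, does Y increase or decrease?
Y decreases

Taking the partial derivative:
∂Y/∂Z = -13

∂Y/∂Z = -13 < 0 (assuming positive values)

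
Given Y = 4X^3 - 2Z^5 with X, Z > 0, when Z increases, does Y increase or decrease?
Y decreases

Taking the partial derivative:
∂Y/∂Z = -10Z^4

∂Y/∂Z = -10Z^4 < 0 (assuming positive values)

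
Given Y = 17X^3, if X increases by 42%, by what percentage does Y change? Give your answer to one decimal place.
186.3%

For Y = 17X^3:
If X → X(1 + 0.42)
Then Y → Y · (1 + 0.42)^3
     ≈ Y · 2.8633

Percentage change = ((1 + 0.42)^3 − 1) × 100% ≈ 186.3%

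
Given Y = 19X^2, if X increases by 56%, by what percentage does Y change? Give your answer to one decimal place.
143.4%

For Y = 19X^2:
If X → X(1 + 0.56)
Then Y → Y · (1 + 0.56)^2
     = Y · 2.4336

Percentage change = ((1 + 0.56)^2 − 1) × 100% ≈ 143.4%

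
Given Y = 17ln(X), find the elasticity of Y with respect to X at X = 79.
Elasticity = 1/ln(79) ≈ 0.2289

Elasticity = (dY/dX) · (X/Y)

dY/dX = 17/X
At X = 79: dY/dX = 17/79, Y = 17·ln(79)

Elasticity = (17/79) · (79 / (17·ln(79))) = 1/ln(79) ≈ 0.2289

Interpretation: for a small percentage change in X, the percentage change in Y is approximately 0.23 times as large.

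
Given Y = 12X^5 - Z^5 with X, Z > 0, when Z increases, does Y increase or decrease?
Y decreases

Taking the partial derivative:
∂Y/∂Z = -5Z^4

∂Y/∂Z = -5Z^4 < 0 (assuming positive values)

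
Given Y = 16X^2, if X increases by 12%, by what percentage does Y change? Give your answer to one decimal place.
25.4%

For Y = 16X^2:
If X → X(1 + 0.12)
Then Y → Y · (1 + 0.12)^2
     = Y · 1.2544

Percentage change = ((1 + 0.12)^2 − 1) × 100% ≈ 25.4%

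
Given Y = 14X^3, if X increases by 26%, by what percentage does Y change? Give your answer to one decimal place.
100.0%

For Y = 14X^3:
If X → X(1 + 0.26)
Then Y → Y · (1 + 0.26)^3
     ≈ Y · 2.0004

Percentage change = ((1 + 0.26)^3 − 1) × 100% ≈ 100.0%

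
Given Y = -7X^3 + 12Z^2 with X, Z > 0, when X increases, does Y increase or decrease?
Y decreases

Taking the partial derivative:
∂Y/∂X = -21X^2

∂Y/∂X = -21X^2 < 0 (assuming positive values)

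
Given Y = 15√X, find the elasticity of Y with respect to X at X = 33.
Elasticity = 1/2

Elasticity = (dY/dX) · (X/Y)

dY/dX = 15/(2·√X)
At X = 33: dY/dX = 5·√33/22, Y = 15·√33

Elasticity = (5·√33/22) · (33 / (15·√33)) = 1/2

Interpretation: for a small percentage change in X, the percentage change in Y is approximately 0.50 times as large.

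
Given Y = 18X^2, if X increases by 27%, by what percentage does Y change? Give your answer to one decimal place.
61.3%

For Y = 18X^2:
If X → X(1 + 0.27)
Then Y → Y · (1 + 0.27)^2
     = Y · 1.6129

Percentage change = ((1 + 0.27)^2 − 1) × 100% ≈ 61.3%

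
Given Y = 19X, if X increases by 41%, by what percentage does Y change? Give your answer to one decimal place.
41.0%

For Y = 19X:
If X → X(1 + 0.41)
Then Y → Y · (1 + 0.41)^1
     = Y · 1.4100

Percentage change = ((1 + 0.41)^1 − 1) × 100% = 41.0%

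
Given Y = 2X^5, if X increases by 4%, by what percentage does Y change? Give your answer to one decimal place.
21.7%

For Y = 2X^5:
If X → X(1 + 0.04)
Then Y → Y · (1 + 0.04)^5
     ≈ Y · 1.2167

Percentage change = ((1 + 0.04)^5 − 1) × 100% ≈ 21.7%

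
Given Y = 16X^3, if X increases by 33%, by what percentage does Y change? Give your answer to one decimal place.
135.3%

For Y = 16X^3:
If X → X(1 + 0.33)
Then Y → Y · (1 + 0.33)^3
     ≈ Y · 2.3526

Percentage change = ((1 + 0.33)^3 − 1) × 100% ≈ 135.3%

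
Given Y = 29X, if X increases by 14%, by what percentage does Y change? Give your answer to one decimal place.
14.0%

For Y = 29X:
If X → X(1 + 0.14)
Then Y → Y · (1 + 0.14)^1
     = Y · 1.1400

Percentage change = ((1 + 0.14)^1 − 1) × 100% = 14.0%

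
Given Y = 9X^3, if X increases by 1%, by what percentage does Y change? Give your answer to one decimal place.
3.0%

For Y = 9X^3:
If X → X(1 + 0.01)
Then Y → Y · (1 + 0.01)^3
     ≈ Y · 1.0303

Percentage change = ((1 + 0.01)^3 − 1) × 100% ≈ 3.0%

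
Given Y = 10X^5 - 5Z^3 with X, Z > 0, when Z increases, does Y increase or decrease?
Y decreases

Taking the partial derivative:
∂Y/∂Z = -15Z^2

∂Y/∂Z = -15Z^2 < 0 (assuming positive values)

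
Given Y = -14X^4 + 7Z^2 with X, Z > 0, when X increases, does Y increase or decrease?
Y decreases

Taking the partial derivative:
∂Y/∂X = -56X^3

∂Y/∂X = -56X^3 < 0 (assuming positive values)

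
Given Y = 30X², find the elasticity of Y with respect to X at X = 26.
Elasticity = 2

Elasticity = (dY/dX) · (X/Y)

dY/dX = 60·X
At X = 26: dY/dX = 1560, Y = 20280

Elasticity = 1560 · (26 / 20280) = 2

Interpretation: for a small percentage change in X, the percentage change in Y is approximately 2.00 times as large.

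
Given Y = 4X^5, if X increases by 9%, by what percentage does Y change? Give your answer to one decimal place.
53.9%

For Y = 4X^5:
If X → X(1 + 0.09)
Then Y → Y · (1 + 0.09)^5
     ≈ Y · 1.5386

Percentage change = ((1 + 0.09)^5 − 1) × 100% ≈ 53.9%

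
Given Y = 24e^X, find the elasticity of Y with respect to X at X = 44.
Elasticity = 44

Elasticity = (dY/dX) · (X/Y)

dY/dX = 24·e^X
At X = 44: dY/dX = 24·e^44, Y = 24·e^44

Elasticity = (24·e^44) · (44 / (24·e^44)) = 44

Interpretation: for a small percentage change in X, the percentage change in Y is approximately 44.00 times as large.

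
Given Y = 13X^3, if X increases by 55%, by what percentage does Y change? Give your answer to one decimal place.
272.4%

For Y = 13X^3:
If X → X(1 + 0.55)
Then Y → Y · (1 + 0.55)^3
     ≈ Y · 3.7239

Percentage change = ((1 + 0.55)^3 − 1) × 100% ≈ 272.4%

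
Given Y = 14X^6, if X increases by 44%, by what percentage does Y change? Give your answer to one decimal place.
791.6%

For Y = 14X^6:
If X → X(1 + 0.44)
Then Y → Y · (1 + 0.44)^6
     ≈ Y · 8.9161

Percentage change = ((1 + 0.44)^6 − 1) × 100% ≈ 791.6%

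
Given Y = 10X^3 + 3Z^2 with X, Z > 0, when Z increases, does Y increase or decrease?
Y increases

Taking the partial derivative:
∂Y/∂Z = 6Z

∂Y/∂Z = 6Z > 0 (assuming positive values)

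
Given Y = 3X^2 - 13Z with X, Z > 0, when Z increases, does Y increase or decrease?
Y decreases

Taking the partial derivative:
∂Y/∂Z = -13

∂Y/∂Z = -13 < 0 (assuming positive values)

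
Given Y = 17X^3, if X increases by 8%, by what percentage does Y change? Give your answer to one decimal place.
26.0%

For Y = 17X^3:
If X → X(1 + 0.08)
Then Y → Y · (1 + 0.08)^3
     ≈ Y · 1.2597

Percentage change = ((1 + 0.08)^3 − 1) × 100% ≈ 26.0%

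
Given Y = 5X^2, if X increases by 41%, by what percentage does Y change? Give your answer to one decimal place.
98.8%

For Y = 5X^2:
If X → X(1 + 0.41)
Then Y → Y · (1 + 0.41)^2
     = Y · 1.9881

Percentage change = ((1 + 0.41)^2 − 1) × 100% ≈ 98.8%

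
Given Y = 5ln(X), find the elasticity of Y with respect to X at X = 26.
Elasticity = 1/ln(26) ≈ 0.3069

Elasticity = (dY/dX) · (X/Y)

dY/dX = 5/X
At X = 26: dY/dX = 5/26, Y = 5·ln(26)

Elasticity = (5/26) · (26 / (5·ln(26))) = 1/ln(26) ≈ 0.3069

Interpretation: for a small percentage change in X, the percentage change in Y is approximately 0.31 times as large.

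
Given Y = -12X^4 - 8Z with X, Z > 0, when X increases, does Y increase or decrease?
Y decreases

Taking the partial derivative:
∂Y/∂X = -48X^3

∂Y/∂X = -48X^3 < 0 (assuming positive values)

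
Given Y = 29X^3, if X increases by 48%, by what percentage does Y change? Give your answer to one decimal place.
224.2%

For Y = 29X^3:
If X → X(1 + 0.48)
Then Y → Y · (1 + 0.48)^3
     ≈ Y · 3.2418

Percentage change = ((1 + 0.48)^3 − 1) × 100% ≈ 224.2%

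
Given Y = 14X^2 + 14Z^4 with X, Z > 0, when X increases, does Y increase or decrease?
Y increases

Taking the partial derivative:
∂Y/∂X = 28X

∂Y/∂X = 28X > 0 (assuming positive values)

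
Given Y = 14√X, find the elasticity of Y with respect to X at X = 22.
Elasticity = 1/2

Elasticity = (dY/dX) · (X/Y)

dY/dX = 7/√X
At X = 22: dY/dX = 7·√22/22, Y = 14·√22

Elasticity = (7·√22/22) · (22 / (14·√22)) = 1/2

Interpretation: for a small percentage change in X, the percentage change in Y is approximately 0.50 times as large.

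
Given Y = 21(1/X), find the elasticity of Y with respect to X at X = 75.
Elasticity = -1

Elasticity = (dY/dX) · (X/Y)

dY/dX = -21/X²
At X = 75: dY/dX = -7/1875, Y = 7/25

Elasticity = (-7/1875) · (75 / (7/25)) = -1

Interpretation: for a small percentage change in X, the percentage change in Y is approximately -1.00 times as large.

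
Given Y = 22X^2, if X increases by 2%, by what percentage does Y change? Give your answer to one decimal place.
4.0%

For Y = 22X^2:
If X → X(1 + 0.02)
Then Y → Y · (1 + 0.02)^2
     = Y · 1.0404

Percentage change = ((1 + 0.02)^2 − 1) × 100% ≈ 4.0%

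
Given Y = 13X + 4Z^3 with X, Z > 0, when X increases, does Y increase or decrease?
Y increases

Taking the partial derivative:
∂Y/∂X = 13

∂Y/∂X = 13 > 0 (assuming positive values)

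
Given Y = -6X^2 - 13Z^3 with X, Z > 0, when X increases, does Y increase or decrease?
Y decreases

Taking the partial derivative:
∂Y/∂X = -12X

∂Y/∂X = -12X < 0 (assuming positive values)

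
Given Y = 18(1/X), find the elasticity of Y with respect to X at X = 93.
Elasticity = -1

Elasticity = (dY/dX) · (X/Y)

dY/dX = -18/X²
At X = 93: dY/dX = -2/961, Y = 6/31

Elasticity = (-2/961) · (93 / (6/31)) = -1

Interpretation: for a small percentage change in X, the percentage change in Y is approximately -1.00 times as large.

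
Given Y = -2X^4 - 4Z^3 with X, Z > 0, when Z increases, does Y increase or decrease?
Y decreases

Taking the partial derivative:
∂Y/∂Z = -12Z^2

∂Y/∂Z = -12Z^2 < 0 (assuming positive values)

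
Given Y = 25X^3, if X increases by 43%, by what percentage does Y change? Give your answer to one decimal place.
192.4%

For Y = 25X^3:
If X → X(1 + 0.43)
Then Y → Y · (1 + 0.43)^3
     ≈ Y · 2.9242

Percentage change = ((1 + 0.43)^3 − 1) × 100% ≈ 192.4%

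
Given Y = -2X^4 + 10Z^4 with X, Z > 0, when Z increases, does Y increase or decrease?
Y increases

Taking the partial derivative:
∂Y/∂Z = 40Z^3

∂Y/∂Z = 40Z^3 > 0 (assuming positive values)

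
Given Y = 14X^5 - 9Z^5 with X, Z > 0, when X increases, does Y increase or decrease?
Y increases

Taking the partial derivative:
∂Y/∂X = 70X^4

∂Y/∂X = 70X^4 > 0 (assuming positive values)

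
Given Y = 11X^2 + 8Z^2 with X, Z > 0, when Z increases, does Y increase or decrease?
Y increases

Taking the partial derivative:
∂Y/∂Z = 16Z

∂Y/∂Z = 16Z > 0 (assuming positive values)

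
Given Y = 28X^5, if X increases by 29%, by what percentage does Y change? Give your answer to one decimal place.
257.2%

For Y = 28X^5:
If X → X(1 + 0.29)
Then Y → Y · (1 + 0.29)^5
     ≈ Y · 3.5723

Percentage change = ((1 + 0.29)^5 − 1) × 100% ≈ 257.2%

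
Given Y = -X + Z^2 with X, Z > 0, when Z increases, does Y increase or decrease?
Y increases

Taking the partial derivative:
∂Y/∂Z = 2Z

∂Y/∂Z = 2Z > 0 (assuming positive values)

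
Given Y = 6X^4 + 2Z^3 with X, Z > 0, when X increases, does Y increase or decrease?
Y increases

Taking the partial derivative:
∂Y/∂X = 24X^3

∂Y/∂X = 24X^3 > 0 (assuming positive values)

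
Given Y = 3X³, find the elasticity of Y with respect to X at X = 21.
Elasticity = 3

Elasticity = (dY/dX) · (X/Y)

dY/dX = 9·X²
At X = 21: dY/dX = 3969, Y = 27783

Elasticity = 3969 · (21 / 27783) = 3

Interpretation: for a small percentage change in X, the percentage change in Y is approximately 3.00 times as large.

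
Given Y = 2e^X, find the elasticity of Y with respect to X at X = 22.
Elasticity = 22

Elasticity = (dY/dX) · (X/Y)

dY/dX = 2·e^X
At X = 22: dY/dX = 2·e^22, Y = 2·e^22

Elasticity = (2·e^22) · (22 / (2·e^22)) = 22

Interpretation: for a small percentage change in X, the percentage change in Y is approximately 22.00 times as large.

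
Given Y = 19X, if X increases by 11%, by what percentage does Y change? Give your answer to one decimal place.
11.0%

For Y = 19X:
If X → X(1 + 0.11)
Then Y → Y · (1 + 0.11)^1
     = Y · 1.1100

Percentage change = ((1 + 0.11)^1 − 1) × 100% = 11.0%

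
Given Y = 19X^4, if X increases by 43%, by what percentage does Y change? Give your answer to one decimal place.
318.2%

For Y = 19X^4:
If X → X(1 + 0.43)
Then Y → Y · (1 + 0.43)^4
     ≈ Y · 4.1816

Percentage change = ((1 + 0.43)^4 − 1) × 100% ≈ 318.2%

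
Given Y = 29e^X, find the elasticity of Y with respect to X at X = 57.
Elasticity = 57

Elasticity = (dY/dX) · (X/Y)

dY/dX = 29·e^X
At X = 57: dY/dX = 29·e^57, Y = 29·e^57

Elasticity = (29·e^57) · (57 / (29·e^57)) = 57

Interpretation: for a small percentage change in X, the percentage change in Y is approximately 57.00 times as large.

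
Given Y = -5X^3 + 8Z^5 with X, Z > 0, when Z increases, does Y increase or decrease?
Y increases

Taking the partial derivative:
∂Y/∂Z = 40Z^4

∂Y/∂Z = 40Z^4 > 0 (assuming positive values)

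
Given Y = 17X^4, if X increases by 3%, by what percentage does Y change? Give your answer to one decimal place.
12.6%

For Y = 17X^4:
If X → X(1 + 0.03)
Then Y → Y · (1 + 0.03)^4
     ≈ Y · 1.1255

Percentage change = ((1 + 0.03)^4 − 1) × 100% ≈ 12.6%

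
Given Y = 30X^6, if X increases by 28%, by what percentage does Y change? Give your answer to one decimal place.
339.8%

For Y = 30X^6:
If X → X(1 + 0.28)
Then Y → Y · (1 + 0.28)^6
     ≈ Y · 4.3980

Percentage change = ((1 + 0.28)^6 − 1) × 100% ≈ 339.8%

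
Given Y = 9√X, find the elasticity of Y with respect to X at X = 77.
Elasticity = 1/2

Elasticity = (dY/dX) · (X/Y)

dY/dX = 9/(2·√X)
At X = 77: dY/dX = 9·√77/154, Y = 9·√77

Elasticity = (9·√77/154) · (77 / (9·√77)) = 1/2

Interpretation: for a small percentage change in X, the percentage change in Y is approximately 0.50 times as large.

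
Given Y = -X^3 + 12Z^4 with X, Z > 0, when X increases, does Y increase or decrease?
Y decreases

Taking the partial derivative:
∂Y/∂X = -3X^2

∂Y/∂X = -3X^2 < 0 (assuming positive values)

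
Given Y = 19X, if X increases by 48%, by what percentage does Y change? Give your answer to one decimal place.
48.0%

For Y = 19X:
If X → X(1 + 0.48)
Then Y → Y · (1 + 0.48)^1
     = Y · 1.4800

Percentage change = ((1 + 0.48)^1 − 1) × 100% = 48.0%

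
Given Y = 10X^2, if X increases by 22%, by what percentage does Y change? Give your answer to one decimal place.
48.8%

For Y = 10X^2:
If X → X(1 + 0.22)
Then Y → Y · (1 + 0.22)^2
     = Y · 1.4884

Percentage change = ((1 + 0.22)^2 − 1) × 100% ≈ 48.8%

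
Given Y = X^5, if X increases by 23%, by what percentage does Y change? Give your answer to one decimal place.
181.5%

For Y = X^5:
If X → X(1 + 0.23)
Then Y → Y · (1 + 0.23)^5
     ≈ Y · 2.8153

Percentage change = ((1 + 0.23)^5 − 1) × 100% ≈ 181.5%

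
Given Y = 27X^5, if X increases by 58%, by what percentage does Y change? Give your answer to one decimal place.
884.7%

For Y = 27X^5:
If X → X(1 + 0.58)
Then Y → Y · (1 + 0.58)^5
     ≈ Y · 9.8466

Percentage change = ((1 + 0.58)^5 − 1) × 100% ≈ 884.7%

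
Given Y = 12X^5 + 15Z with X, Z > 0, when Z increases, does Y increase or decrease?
Y increases

Taking the partial derivative:
∂Y/∂Z = 15

∂Y/∂Z = 15 > 0 (assuming positive values)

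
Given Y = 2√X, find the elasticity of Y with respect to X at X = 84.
Elasticity = 1/2

Elasticity = (dY/dX) · (X/Y)

dY/dX = 1/√X
At X = 84: dY/dX = √21/42, Y = 4·√21

Elasticity = (√21/42) · (84 / (4·√21)) = 1/2

Interpretation: for a small percentage change in X, the percentage change in Y is approximately 0.50 times as large.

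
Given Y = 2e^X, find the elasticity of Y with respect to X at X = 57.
Elasticity = 57

Elasticity = (dY/dX) · (X/Y)

dY/dX = 2·e^X
At X = 57: dY/dX = 2·e^57, Y = 2·e^57

Elasticity = (2·e^57) · (57 / (2·e^57)) = 57

Interpretation: for a small percentage change in X, the percentage change in Y is approximately 57.00 times as large.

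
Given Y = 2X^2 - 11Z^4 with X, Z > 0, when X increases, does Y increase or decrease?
Y increases

Taking the partial derivative:
∂Y/∂X = 4X

∂Y/∂X = 4X > 0 (assuming positive values)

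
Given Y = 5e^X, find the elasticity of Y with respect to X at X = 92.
Elasticity = 92

Elasticity = (dY/dX) · (X/Y)

dY/dX = 5·e^X
At X = 92: dY/dX = 5·e^92, Y = 5·e^92

Elasticity = (5·e^92) · (92 / (5·e^92)) = 92

Interpretation: for a small percentage change in X, the percentage change in Y is approximately 92.00 times as large.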